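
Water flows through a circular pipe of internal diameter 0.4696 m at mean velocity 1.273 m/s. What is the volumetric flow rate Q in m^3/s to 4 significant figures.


Approach: apply the continuity equation for pipe flow, Q = A * v with A = pi*(D/2)^2.
A = pi*(0.4696/2)^2 = 0.173199 m^2
Q = 0.173199 * 1.273 = 0.2205 m^3/s
Therefore the volumetric flow rate Q = 0.2205 m^3/s.


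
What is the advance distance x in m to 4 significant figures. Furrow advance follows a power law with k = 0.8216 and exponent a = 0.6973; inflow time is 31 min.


Approach: apply the power-law advance function, x = k*t^a.
x = 0.8216 * 31^0.6973 = 9.007 m
Therefore the advance distance x = 9.007 m.


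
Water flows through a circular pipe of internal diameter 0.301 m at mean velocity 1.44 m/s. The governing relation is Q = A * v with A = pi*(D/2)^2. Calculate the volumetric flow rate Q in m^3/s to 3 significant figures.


A = pi*(0.301/2)^2 = 0.071158 m^2
Q = 0.071158 * 1.44 = 0.102 m^3/s
Therefore the volumetric flow rate Q = 0.102 m^3/s.


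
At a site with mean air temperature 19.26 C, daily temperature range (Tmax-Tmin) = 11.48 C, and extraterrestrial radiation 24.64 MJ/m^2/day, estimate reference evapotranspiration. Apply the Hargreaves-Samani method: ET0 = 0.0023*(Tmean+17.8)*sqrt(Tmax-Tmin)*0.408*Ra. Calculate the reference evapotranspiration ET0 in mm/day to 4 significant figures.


ET0 = 0.0023*(19.26+17.8)*sqrt(11.48)*0.408*24.64 = 2.903 mm/day
Therefore the reference evapotranspiration ET0 = 2.903 mm/day.


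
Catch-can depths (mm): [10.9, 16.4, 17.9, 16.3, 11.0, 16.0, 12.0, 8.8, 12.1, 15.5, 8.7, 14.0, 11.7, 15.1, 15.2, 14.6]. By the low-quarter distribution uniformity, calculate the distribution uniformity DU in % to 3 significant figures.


Approach: apply the low-quarter distribution uniformity, DU = (mean of lowest quarter of readings / overall mean)*100.
sorted lowest 4 of 16: [8.7, 8.8, 10.9, 11.0] -> mean = 9.8500 mm
overall mean = 13.512 mm
DU = (9.8500/13.512)*100 = 72.9 %
Therefore the distribution uniformity DU = 72.9 %.


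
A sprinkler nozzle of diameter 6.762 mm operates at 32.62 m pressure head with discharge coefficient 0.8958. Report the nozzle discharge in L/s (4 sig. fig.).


Approach: apply the orifice equation, Q = Cd*A*sqrt(2*g*h), A = pi*(d/2)^2.
A = pi*(6.762e-3/2)^2 = 3.59121e-05 m^2
Q = 0.8958 * 3.59121e-05 * sqrt(2*9.81*32.62) * 1000 = 0.8138 L/s
Therefore the nozzle discharge = 0.8138 L/s.


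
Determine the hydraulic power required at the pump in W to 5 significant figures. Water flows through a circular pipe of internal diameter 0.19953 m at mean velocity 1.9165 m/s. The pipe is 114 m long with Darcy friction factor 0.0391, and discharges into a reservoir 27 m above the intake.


Approach: apply continuity + Darcy-Weisbach + hydraulic power, Q = A*v; hf = f*(L/D)*(v^2/(2g)); H = static + hf; P = rho*g*Q*H.
Step 1 — flow rate (continuity, Q = A*v):
  A = pi*(0.19953/2)^2 = 0.03126845 m^2
  Q = 0.03126845 * 1.9165 = 0.05992598 m^3/s
Step 2 — friction head loss (Darcy-Weisbach):
  hf = 0.0391 * (114/0.19953) * (1.9165^2 / (2*9.81))
  hf = 4.182077 m
Step 3 — total head: H = 27 + 4.182077 = 31.18208 m
Step 4 — hydraulic power (P = rho*g*Q*H):
  P = 1000 * 9.81 * 0.05992598 * 31.18208 = 18331 W
Therefore the hydraulic power required at the pump = 18331 W.


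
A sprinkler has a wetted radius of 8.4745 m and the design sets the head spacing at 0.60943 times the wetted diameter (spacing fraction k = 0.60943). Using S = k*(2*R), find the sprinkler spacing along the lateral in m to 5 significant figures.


S = 0.60943 * (2 * 8.4745) = 10.329 m
Therefore the sprinkler spacing along the lateral = 10.329 m.


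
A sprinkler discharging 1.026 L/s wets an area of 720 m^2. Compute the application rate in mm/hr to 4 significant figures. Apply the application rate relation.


Approach: apply the application rate relation, rate = (Q/A)*3600.
rate = (1.026 / 720) * 3600 = 5.130 mm/hr
Therefore the application rate = 5.130 mm/hr.


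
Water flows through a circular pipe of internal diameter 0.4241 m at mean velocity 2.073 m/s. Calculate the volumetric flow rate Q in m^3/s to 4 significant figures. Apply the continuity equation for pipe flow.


Approach: apply the continuity equation for pipe flow, Q = A * v with A = pi*(D/2)^2.
A = pi*(0.4241/2)^2 = 0.141262 m^2
Q = 0.141262 * 2.073 = 0.2928 m^3/s
Therefore the volumetric flow rate Q = 0.2928 m^3/s.


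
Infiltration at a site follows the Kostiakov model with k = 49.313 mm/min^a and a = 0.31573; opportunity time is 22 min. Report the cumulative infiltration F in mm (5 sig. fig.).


Approach: apply the Kostiakov infiltration equation, F = k*t^a.
F = 49.313 * 22^0.31573 = 130.86 mm
Therefore the cumulative infiltration F = 130.86 mm.


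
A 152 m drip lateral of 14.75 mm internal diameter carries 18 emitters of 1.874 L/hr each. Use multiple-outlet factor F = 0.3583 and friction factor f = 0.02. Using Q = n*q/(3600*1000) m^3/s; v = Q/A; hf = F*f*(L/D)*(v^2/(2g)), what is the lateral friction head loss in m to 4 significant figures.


Q = 18*1.874/(3600*1000) = 9.37000e-06 m^3/s
A = pi*(14.75e-3/2)^2 = 1.70873e-04 m^2, so v = Q/A = 0.0548360 m/s
hf = 0.3583*0.02*(152/0.01475)*(0.0548360^2/(2*9.81)) = 0.01132 m
Therefore the lateral friction head loss = 0.01132 m.


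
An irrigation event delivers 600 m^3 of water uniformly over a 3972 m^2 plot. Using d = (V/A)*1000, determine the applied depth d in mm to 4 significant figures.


d = (600 / 3972) * 1000 = 151.1 mm
Therefore the applied depth d = 151.1 mm.


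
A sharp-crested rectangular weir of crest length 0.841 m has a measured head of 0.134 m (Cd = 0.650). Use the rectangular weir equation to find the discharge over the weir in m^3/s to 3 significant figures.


Approach: apply the rectangular weir equation, Q = (2/3)*Cd*L*sqrt(2g)*H^1.5.
Q = (2/3)*0.650*0.841*sqrt(2*9.81)*0.134^1.5 = 0.0792 m^3/s
Therefore the discharge over the weir = 0.0792 m^3/s.


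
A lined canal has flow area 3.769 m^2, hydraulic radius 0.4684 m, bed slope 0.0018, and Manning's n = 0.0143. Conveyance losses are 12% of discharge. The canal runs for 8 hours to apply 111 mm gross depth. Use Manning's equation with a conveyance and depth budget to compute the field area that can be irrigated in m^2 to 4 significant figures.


Approach: apply Manning's equation with a conveyance and depth budget, Q = (1/n)*A*R^(2/3)*S^(1/2); Q_field = Q*(1-loss); Area = Q_field*t/(d/1000).
Step 1 — canal discharge (Manning's equation):
  Q = (1/0.0143) * 3.769 * 0.4684^(2/3) * 0.0018^(1/2) = 6.74431 m^3/s
Step 2 — delivered flow: Q_field = 6.74431*(1 - 12/100) = 5.93499 m^3/s
Step 3 — volume delivered: V = 5.93499 * 8*3600 = 170928 m^3
Step 4 — area served: A = V / (depth/1000) = 170928 / 0.111 = 1540000 m^2
Therefore the field area that can be irrigated = 1540000 m^2.


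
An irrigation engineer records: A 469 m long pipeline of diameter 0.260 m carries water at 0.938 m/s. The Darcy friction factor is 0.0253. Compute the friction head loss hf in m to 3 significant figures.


Approach: apply the Darcy-Weisbach equation, hf = f*(L/D)*(v^2/(2g)).
hf = 0.0253 * (469/0.260) * (0.938^2 / (2*9.81))
hf = 2.05 m
Therefore the friction head loss hf = 2.05 m.


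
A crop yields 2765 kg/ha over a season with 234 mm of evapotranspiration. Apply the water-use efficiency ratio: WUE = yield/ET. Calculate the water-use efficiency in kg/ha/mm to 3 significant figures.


WUE = 2765 / 234 = 11.8 kg/ha/mm
Therefore the water-use efficiency = 11.8 kg/ha/mm.


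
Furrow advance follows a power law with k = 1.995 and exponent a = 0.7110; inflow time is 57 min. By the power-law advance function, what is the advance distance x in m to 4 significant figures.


Approach: apply the power-law advance function, x = k*t^a.
x = 1.995 * 57^0.7110 = 35.35 m
Therefore the advance distance x = 35.35 m.


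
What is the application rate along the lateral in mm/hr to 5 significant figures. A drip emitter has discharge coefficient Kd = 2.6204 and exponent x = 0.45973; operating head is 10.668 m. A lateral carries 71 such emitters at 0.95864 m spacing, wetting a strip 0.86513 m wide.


Approach: apply the emitter equation with a lateral mass balance, q = Kd*h^x; Q = n*q; rate = Q/(n*spacing*width).
Step 1 — single emitter flow (q = Kd*h^x):
  q = 2.6204 * 10.668^0.45973 = 7.780512 L/hr
Step 2 — total lateral flow: Q = 71 * 7.780512 = 552.4164 L/hr
Step 3 — wetted area: A = 71 * 0.95864 * 0.86513 = 58.88372 m^2
Step 4 — application rate: Q/A = 552.4164/58.88372 = 9.3815 mm/hr
Therefore the application rate along the lateral = 9.3815 mm/hr.


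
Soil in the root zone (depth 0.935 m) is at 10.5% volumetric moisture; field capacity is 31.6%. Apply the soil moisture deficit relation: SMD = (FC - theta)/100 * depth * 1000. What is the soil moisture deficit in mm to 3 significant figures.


SMD = (31.6 - 10.5)/100 * 0.935 * 1000 = 197 mm
Therefore the soil moisture deficit = 197 mm.


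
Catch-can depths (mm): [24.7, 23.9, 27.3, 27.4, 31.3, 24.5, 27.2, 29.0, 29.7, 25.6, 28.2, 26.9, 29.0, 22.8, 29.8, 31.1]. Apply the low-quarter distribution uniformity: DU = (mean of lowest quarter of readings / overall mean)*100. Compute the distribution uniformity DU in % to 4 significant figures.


sorted lowest 4 of 16: [22.8, 23.9, 24.5, 24.7] -> mean = 23.9750 mm
overall mean = 27.4000 mm
DU = (23.9750/27.4000)*100 = 87.50 %
Therefore the distribution uniformity DU = 87.50 %.


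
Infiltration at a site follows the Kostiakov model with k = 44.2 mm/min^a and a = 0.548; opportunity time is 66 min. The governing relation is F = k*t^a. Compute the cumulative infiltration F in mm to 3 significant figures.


F = 44.2 * 66^0.548 = 439 mm
Therefore the cumulative infiltration F = 439 mm.


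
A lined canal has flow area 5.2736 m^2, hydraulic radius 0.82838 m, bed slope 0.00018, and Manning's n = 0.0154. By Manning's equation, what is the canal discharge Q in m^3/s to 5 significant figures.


Approach: apply Manning's equation, Q = (1/n)*A*R^(2/3)*S^(1/2).
Q = (1/0.0154) * 5.2736 * 0.82838^(2/3) * 0.00018^(1/2) = 4.0524 m^3/s
Therefore the canal discharge Q = 4.0524 m^3/s.


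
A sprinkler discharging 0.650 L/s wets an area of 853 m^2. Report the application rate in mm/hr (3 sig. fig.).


Approach: apply the application rate relation, rate = (Q/A)*3600.
rate = (0.650 / 853) * 3600 = 2.74 mm/hr
Therefore the application rate = 2.74 mm/hr.


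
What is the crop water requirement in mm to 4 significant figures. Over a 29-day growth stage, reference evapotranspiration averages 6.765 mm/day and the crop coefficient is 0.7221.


Approach: apply the crop water requirement relation, CWR = ET0 * Kc * days.
CWR = 6.765 * 0.7221 * 29 = 141.7 mm
Therefore the crop water requirement = 141.7 mm.


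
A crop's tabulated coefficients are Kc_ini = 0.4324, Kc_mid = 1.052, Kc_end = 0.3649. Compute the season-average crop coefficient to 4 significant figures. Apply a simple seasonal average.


Approach: apply a simple seasonal average, Kc_avg = (Kc_ini + Kc_mid + Kc_end)/3.
Kc_avg = (0.4324 + 1.052 + 0.3649)/3 = 0.6164
Therefore the season-average crop coefficient = 0.6164.


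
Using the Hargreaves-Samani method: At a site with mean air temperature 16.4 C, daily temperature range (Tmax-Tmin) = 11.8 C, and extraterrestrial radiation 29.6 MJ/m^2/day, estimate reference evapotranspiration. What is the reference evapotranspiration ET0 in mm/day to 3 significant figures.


Approach: apply the Hargreaves-Samani method, ET0 = 0.0023*(Tmean+17.8)*sqrt(Tmax-Tmin)*0.408*Ra.
ET0 = 0.0023*(16.4+17.8)*sqrt(11.8)*0.408*29.6 = 3.26 mm/day
Therefore the reference evapotranspiration ET0 = 3.26 mm/day.


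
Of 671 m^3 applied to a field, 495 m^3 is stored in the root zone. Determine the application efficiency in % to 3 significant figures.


Approach: apply the application efficiency ratio, Ea = (stored/applied)*100.
Ea = (495/671)*100 = 73.8 %
Therefore the application efficiency = 73.8 %.


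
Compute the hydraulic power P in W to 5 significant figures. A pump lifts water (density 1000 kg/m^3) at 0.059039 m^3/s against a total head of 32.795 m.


Approach: apply the hydraulic power relation, P = rho*g*Q*H.
P = 1000 * 9.81 * 0.059039 * 32.795 = 18994 W
Therefore the hydraulic power P = 18994 W.


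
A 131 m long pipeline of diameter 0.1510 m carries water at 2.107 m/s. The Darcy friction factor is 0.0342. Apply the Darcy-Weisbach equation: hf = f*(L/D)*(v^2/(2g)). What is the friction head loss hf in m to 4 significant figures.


hf = 0.0342 * (131/0.1510) * (2.107^2 / (2*9.81))
hf = 6.714 m
Therefore the friction head loss hf = 6.714 m.


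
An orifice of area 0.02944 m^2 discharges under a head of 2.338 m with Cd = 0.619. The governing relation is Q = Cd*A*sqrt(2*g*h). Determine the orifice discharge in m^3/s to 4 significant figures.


Q = 0.619 * 0.02944 * sqrt(2*9.81*2.338) = 0.1234 m^3/s
Therefore the orifice discharge = 0.1234 m^3/s.


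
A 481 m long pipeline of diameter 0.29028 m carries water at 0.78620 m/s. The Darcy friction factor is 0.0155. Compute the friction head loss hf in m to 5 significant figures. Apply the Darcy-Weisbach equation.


Approach: apply the Darcy-Weisbach equation, hf = f*(L/D)*(v^2/(2g)).
hf = 0.0155 * (481/0.29028) * (0.78620^2 / (2*9.81))
hf = 0.80915 m
Therefore the friction head loss hf = 0.80915 m.


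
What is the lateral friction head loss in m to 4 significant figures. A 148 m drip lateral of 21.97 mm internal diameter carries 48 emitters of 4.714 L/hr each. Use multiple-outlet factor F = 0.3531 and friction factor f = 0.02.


Approach: apply Darcy-Weisbach with the multiple-outlet F-factor, Q = n*q/(3600*1000) m^3/s; v = Q/A; hf = F*f*(L/D)*(v^2/(2g)).
Q = 48*4.714/(3600*1000) = 6.28533e-05 m^3/s
A = pi*(21.97e-3/2)^2 = 3.79097e-04 m^2, so v = Q/A = 0.165798 m/s
hf = 0.3531*0.02*(148/0.02197)*(0.165798^2/(2*9.81)) = 0.06665 m
Therefore the lateral friction head loss = 0.06665 m.


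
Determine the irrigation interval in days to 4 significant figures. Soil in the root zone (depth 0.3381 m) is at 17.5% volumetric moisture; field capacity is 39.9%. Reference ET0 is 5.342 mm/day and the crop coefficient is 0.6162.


Approach: apply soil-water budget scheduling, SMD = (FC-theta)/100*depth*1000; ETc = ET0*Kc; interval = SMD/ETc.
Step 1 — soil moisture deficit:
  SMD = (39.9 - 17.5)/100 * 0.3381 * 1000 = 75.7344 mm
Step 2 — daily crop ET (ETc = ET0*Kc):
  ETc = 5.342 * 0.6162 = 3.29174 mm/day
Step 3 — irrigation interval (SMD/ETc):
  interval = 75.7344 / 3.29174 = 23.01 days
Therefore the irrigation interval = 23.01 days.


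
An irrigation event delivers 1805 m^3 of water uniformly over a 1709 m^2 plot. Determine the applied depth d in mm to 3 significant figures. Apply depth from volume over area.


Approach: apply depth from volume over area, d = (V/A)*1000.
d = (1805 / 1709) * 1000 = 1060 mm
Therefore the applied depth d = 1060 mm.


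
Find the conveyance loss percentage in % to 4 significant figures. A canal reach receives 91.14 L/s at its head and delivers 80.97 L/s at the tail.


Approach: apply the conveyance loss ratio, loss% = ((Q_head - Q_tail)/Q_head)*100.
loss = ((91.14 - 80.97)/91.14)*100 = 11.16 %
Therefore the conveyance loss percentage = 11.16 %.


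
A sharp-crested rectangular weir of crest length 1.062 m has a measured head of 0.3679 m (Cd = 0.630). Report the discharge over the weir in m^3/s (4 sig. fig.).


Approach: apply the rectangular weir equation, Q = (2/3)*Cd*L*sqrt(2g)*H^1.5.
Q = (2/3)*0.630*1.062*sqrt(2*9.81)*0.3679^1.5 = 0.4409 m^3/s
Therefore the discharge over the weir = 0.4409 m^3/s.


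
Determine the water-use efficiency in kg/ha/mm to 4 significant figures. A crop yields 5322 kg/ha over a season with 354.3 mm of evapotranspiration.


Approach: apply the water-use efficiency ratio, WUE = yield/ET.
WUE = 5322 / 354.3 = 15.02 kg/ha/mm
Therefore the water-use efficiency = 15.02 kg/ha/mm.


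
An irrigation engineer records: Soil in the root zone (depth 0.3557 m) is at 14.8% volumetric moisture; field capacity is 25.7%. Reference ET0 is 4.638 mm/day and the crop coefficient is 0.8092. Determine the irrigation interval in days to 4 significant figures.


Approach: apply soil-water budget scheduling, SMD = (FC-theta)/100*depth*1000; ETc = ET0*Kc; interval = SMD/ETc.
Step 1 — soil moisture deficit:
  SMD = (25.7 - 14.8)/100 * 0.3557 * 1000 = 38.7713 mm
Step 2 — daily crop ET (ETc = ET0*Kc):
  ETc = 4.638 * 0.8092 = 3.75307 mm/day
Step 3 — irrigation interval (SMD/ETc):
  interval = 38.7713 / 3.75307 = 10.33 days
Therefore the irrigation interval = 10.33 days.


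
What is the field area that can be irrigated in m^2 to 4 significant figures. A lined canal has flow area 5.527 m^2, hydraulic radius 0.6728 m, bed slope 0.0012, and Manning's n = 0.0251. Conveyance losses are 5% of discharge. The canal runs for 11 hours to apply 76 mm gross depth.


Approach: apply Manning's equation with a conveyance and depth budget, Q = (1/n)*A*R^(2/3)*S^(1/2); Q_field = Q*(1-loss); Area = Q_field*t/(d/1000).
Step 1 — canal discharge (Manning's equation):
  Q = (1/0.0251) * 5.527 * 0.6728^(2/3) * 0.0012^(1/2) = 5.85684 m^3/s
Step 2 — delivered flow: Q_field = 5.85684*(1 - 5/100) = 5.56400 m^3/s
Step 3 — volume delivered: V = 5.56400 * 11*3600 = 220334 m^3
Step 4 — area served: A = V / (depth/1000) = 220334 / 0.076 = 2899000 m^2
Therefore the field area that can be irrigated = 2899000 m^2.


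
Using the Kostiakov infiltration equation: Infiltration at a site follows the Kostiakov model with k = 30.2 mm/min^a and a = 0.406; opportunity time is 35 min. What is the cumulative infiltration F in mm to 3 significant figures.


Approach: apply the Kostiakov infiltration equation, F = k*t^a.
F = 30.2 * 35^0.406 = 128 mm
Therefore the cumulative infiltration F = 128 mm.


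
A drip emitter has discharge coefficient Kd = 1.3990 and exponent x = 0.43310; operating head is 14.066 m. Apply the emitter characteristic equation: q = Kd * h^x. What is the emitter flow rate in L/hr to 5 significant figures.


q = 1.3990 * 14.066^0.43310 = 4.3963 L/hr
Therefore the emitter flow rate = 4.3963 L/hr.


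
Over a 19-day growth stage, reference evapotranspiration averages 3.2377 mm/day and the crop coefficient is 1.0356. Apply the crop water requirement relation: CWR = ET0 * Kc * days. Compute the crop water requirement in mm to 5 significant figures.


CWR = 3.2377 * 1.0356 * 19 = 63.706 mm
Therefore the crop water requirement = 63.706 mm.


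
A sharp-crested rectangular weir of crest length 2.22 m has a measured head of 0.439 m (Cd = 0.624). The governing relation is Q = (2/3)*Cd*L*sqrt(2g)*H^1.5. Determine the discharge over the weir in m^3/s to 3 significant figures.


Q = (2/3)*0.624*2.22*sqrt(2*9.81)*0.439^1.5 = 1.19 m^3/s
Therefore the discharge over the weir = 1.19 m^3/s.


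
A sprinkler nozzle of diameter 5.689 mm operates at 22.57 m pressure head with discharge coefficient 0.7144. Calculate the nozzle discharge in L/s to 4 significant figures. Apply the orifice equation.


Approach: apply the orifice equation, Q = Cd*A*sqrt(2*g*h), A = pi*(d/2)^2.
A = pi*(5.689e-3/2)^2 = 2.54192e-05 m^2
Q = 0.7144 * 2.54192e-05 * sqrt(2*9.81*22.57) * 1000 = 0.3821 L/s
Therefore the nozzle discharge = 0.3821 L/s.


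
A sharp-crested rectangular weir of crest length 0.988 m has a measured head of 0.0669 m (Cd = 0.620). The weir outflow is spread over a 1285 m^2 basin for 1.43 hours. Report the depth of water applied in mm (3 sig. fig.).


Approach: apply the rectangular weir equation with a volume-to-depth conversion, Q = (2/3)*Cd*L*sqrt(2g)*H^1.5; d = Q*t/A * 1000.
Step 1 — weir discharge:
  Q = (2/3)*0.620*0.988*sqrt(2*9.81)*0.0669^1.5 = 0.031300 m^3/s
Step 2 — volume: V = 0.031300 * 1.43*3600 = 161.13 m^3
Step 3 — depth: d = V/A * 1000 = 161.13/1285 * 1000 = 125 mm
Therefore the depth of water applied = 125 mm.


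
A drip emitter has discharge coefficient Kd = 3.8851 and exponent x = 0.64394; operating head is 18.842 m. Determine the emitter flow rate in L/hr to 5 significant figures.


Approach: apply the emitter characteristic equation, q = Kd * h^x.
q = 3.8851 * 18.842^0.64394 = 25.734 L/hr
Therefore the emitter flow rate = 25.734 L/hr.


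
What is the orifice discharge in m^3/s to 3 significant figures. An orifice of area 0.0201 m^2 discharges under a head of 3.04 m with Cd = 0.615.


Approach: apply the orifice equation, Q = Cd*A*sqrt(2*g*h).
Q = 0.615 * 0.0201 * sqrt(2*9.81*3.04) = 0.0955 m^3/s
Therefore the orifice discharge = 0.0955 m^3/s.


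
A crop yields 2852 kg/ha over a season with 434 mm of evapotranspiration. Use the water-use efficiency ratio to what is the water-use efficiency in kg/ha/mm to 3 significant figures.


Approach: apply the water-use efficiency ratio, WUE = yield/ET.
WUE = 2852 / 434 = 6.57 kg/ha/mm
Therefore the water-use efficiency = 6.57 kg/ha/mm.


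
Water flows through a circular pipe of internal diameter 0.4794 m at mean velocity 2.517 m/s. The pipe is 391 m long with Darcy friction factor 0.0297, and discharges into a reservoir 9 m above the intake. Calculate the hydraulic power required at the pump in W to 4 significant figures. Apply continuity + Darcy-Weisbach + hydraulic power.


Approach: apply continuity + Darcy-Weisbach + hydraulic power, Q = A*v; hf = f*(L/D)*(v^2/(2g)); H = static + hf; P = rho*g*Q*H.
Step 1 — flow rate (continuity, Q = A*v):
  A = pi*(0.4794/2)^2 = 0.180504 m^2
  Q = 0.180504 * 2.517 = 0.454328 m^3/s
Step 2 — friction head loss (Darcy-Weisbach):
  hf = 0.0297 * (391/0.4794) * (2.517^2 / (2*9.81))
  hf = 7.82173 m
Step 3 — total head: H = 9 + 7.82173 = 16.8217 m
Step 4 — hydraulic power (P = rho*g*Q*H):
  P = 1000 * 9.81 * 0.454328 * 16.8217 = 74970 W
Therefore the hydraulic power required at the pump = 74970 W.


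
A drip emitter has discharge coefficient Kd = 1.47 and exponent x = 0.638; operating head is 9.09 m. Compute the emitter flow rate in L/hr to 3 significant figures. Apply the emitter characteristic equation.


Approach: apply the emitter characteristic equation, q = Kd * h^x.
q = 1.47 * 9.09^0.638 = 6.01 L/hr
Therefore the emitter flow rate = 6.01 L/hr.


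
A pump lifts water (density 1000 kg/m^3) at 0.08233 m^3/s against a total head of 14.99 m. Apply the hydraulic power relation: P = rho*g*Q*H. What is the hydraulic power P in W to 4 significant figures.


P = 1000 * 9.81 * 0.08233 * 14.99 = 12110 W
Therefore the hydraulic power P = 12110 W.


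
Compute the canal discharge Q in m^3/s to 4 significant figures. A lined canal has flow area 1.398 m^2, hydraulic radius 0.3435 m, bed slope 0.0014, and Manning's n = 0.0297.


Approach: apply Manning's equation, Q = (1/n)*A*R^(2/3)*S^(1/2).
Q = (1/0.0297) * 1.398 * 0.3435^(2/3) * 0.0014^(1/2) = 0.8638 m^3/s
Therefore the canal discharge Q = 0.8638 m^3/s.


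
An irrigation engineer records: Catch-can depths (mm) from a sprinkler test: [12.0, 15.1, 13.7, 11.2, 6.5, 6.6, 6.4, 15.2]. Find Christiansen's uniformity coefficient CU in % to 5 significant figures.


Approach: apply Christiansen's uniformity coefficient, CU = (1 - mean_abs_deviation/mean)*100.
mean = 10.83750 mm
mean |d_i - mean| = 3.253125 mm
CU = (1 - 3.253125/10.83750)*100 = 69.983 %
Therefore Christiansen's uniformity coefficient CU = 69.983 %.


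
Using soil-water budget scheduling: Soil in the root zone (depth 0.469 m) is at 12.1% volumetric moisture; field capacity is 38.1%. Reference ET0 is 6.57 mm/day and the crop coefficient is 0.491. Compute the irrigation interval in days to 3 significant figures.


Approach: apply soil-water budget scheduling, SMD = (FC-theta)/100*depth*1000; ETc = ET0*Kc; interval = SMD/ETc.
Step 1 — soil moisture deficit:
  SMD = (38.1 - 12.1)/100 * 0.469 * 1000 = 121.94 mm
Step 2 — daily crop ET (ETc = ET0*Kc):
  ETc = 6.57 * 0.491 = 3.2259 mm/day
Step 3 — irrigation interval (SMD/ETc):
  interval = 121.94 / 3.2259 = 37.8 days
Therefore the irrigation interval = 37.8 days.


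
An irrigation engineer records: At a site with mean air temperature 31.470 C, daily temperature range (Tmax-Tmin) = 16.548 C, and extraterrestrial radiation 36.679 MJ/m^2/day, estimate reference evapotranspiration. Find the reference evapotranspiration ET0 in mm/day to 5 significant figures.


Approach: apply the Hargreaves-Samani method, ET0 = 0.0023*(Tmean+17.8)*sqrt(Tmax-Tmin)*0.408*Ra.
ET0 = 0.0023*(31.470+17.8)*sqrt(16.548)*0.408*36.679 = 6.8986 mm/day
Therefore the reference evapotranspiration ET0 = 6.8986 mm/day.


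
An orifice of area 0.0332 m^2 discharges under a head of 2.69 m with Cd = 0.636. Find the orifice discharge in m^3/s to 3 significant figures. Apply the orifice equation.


Approach: apply the orifice equation, Q = Cd*A*sqrt(2*g*h).
Q = 0.636 * 0.0332 * sqrt(2*9.81*2.69) = 0.153 m^3/s
Therefore the orifice discharge = 0.153 m^3/s.


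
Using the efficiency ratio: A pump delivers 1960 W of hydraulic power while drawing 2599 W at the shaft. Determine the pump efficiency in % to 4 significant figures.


Approach: apply the efficiency ratio, eta = (P_out/P_in)*100.
eta = (1960 / 2599) * 100 = 75.41 %
Therefore the pump efficiency = 75.41 %.


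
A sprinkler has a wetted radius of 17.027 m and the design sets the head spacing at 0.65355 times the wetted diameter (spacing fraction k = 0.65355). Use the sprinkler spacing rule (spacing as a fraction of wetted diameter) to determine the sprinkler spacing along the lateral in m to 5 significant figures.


Approach: apply the sprinkler spacing rule (spacing as a fraction of wetted diameter), S = k*(2*R).
S = 0.65355 * (2 * 17.027) = 22.256 m
Therefore the sprinkler spacing along the lateral = 22.256 m.


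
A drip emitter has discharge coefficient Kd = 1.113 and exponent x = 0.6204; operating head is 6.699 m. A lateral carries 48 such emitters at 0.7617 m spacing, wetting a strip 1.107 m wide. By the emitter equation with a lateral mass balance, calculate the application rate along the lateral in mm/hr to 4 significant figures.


Approach: apply the emitter equation with a lateral mass balance, q = Kd*h^x; Q = n*q; rate = Q/(n*spacing*width).
Step 1 — single emitter flow (q = Kd*h^x):
  q = 1.113 * 6.699^0.6204 = 3.62203 L/hr
Step 2 — total lateral flow: Q = 48 * 3.62203 = 173.857 L/hr
Step 3 — wetted area: A = 48 * 0.7617 * 1.107 = 40.4737 m^2
Step 4 — application rate: Q/A = 173.857/40.4737 = 4.296 mm/hr
Therefore the application rate along the lateral = 4.296 mm/hr.


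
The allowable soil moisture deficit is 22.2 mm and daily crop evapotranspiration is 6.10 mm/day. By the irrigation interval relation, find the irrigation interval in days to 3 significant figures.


Approach: apply the irrigation interval relation, interval = SMD / ETc.
interval = 22.2 / 6.10 = 3.64 days
Therefore the irrigation interval = 3.64 days.


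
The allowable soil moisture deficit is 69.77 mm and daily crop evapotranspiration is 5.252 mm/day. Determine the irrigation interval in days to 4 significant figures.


Approach: apply the irrigation interval relation, interval = SMD / ETc.
interval = 69.77 / 5.252 = 13.28 days
Therefore the irrigation interval = 13.28 days.


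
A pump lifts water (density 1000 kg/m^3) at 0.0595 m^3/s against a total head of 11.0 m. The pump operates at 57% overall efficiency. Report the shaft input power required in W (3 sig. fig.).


Approach: apply hydraulic power then efficiency conversion, P = rho*g*Q*H; P_in = P/eta.
Step 1 — hydraulic power (P = rho*g*Q*H):
  P = 1000 * 9.81 * 0.0595 * 11.0 = 6420.6 W
Step 2 — input power: P_in = P/eta = 6420.6 / 0.57 = 11300 W
Therefore the shaft input power required = 11300 W.


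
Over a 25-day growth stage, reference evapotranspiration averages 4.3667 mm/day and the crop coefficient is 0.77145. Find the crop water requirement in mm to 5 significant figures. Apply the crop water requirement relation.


Approach: apply the crop water requirement relation, CWR = ET0 * Kc * days.
CWR = 4.3667 * 0.77145 * 25 = 84.217 mm
Therefore the crop water requirement = 84.217 mm.


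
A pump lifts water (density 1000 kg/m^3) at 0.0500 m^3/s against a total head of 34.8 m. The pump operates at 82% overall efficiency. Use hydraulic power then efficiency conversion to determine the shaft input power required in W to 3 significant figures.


Approach: apply hydraulic power then efficiency conversion, P = rho*g*Q*H; P_in = P/eta.
Step 1 — hydraulic power (P = rho*g*Q*H):
  P = 1000 * 9.81 * 0.0500 * 34.8 = 17069 W
Step 2 — input power: P_in = P/eta = 17069 / 0.82 = 20800 W
Therefore the shaft input power required = 20800 W.


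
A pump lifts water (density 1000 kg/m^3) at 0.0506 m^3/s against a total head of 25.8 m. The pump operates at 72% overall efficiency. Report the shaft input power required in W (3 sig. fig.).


Approach: apply hydraulic power then efficiency conversion, P = rho*g*Q*H; P_in = P/eta.
Step 1 — hydraulic power (P = rho*g*Q*H):
  P = 1000 * 9.81 * 0.0506 * 25.8 = 12807 W
Step 2 — input power: P_in = P/eta = 12807 / 0.72 = 17800 W
Therefore the shaft input power required = 17800 W.


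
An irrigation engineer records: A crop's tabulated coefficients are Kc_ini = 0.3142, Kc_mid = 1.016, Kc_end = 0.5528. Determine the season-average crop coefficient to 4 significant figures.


Approach: apply a simple seasonal average, Kc_avg = (Kc_ini + Kc_mid + Kc_end)/3.
Kc_avg = (0.3142 + 1.016 + 0.5528)/3 = 0.6277
Therefore the season-average crop coefficient = 0.6277.


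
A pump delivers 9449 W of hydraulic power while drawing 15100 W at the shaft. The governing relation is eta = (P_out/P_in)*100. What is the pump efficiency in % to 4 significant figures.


eta = (9449 / 15100) * 100 = 62.58 %
Therefore the pump efficiency = 62.58 %.


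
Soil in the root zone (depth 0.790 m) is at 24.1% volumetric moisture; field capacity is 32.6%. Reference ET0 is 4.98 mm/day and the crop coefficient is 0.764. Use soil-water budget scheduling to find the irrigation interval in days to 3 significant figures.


Approach: apply soil-water budget scheduling, SMD = (FC-theta)/100*depth*1000; ETc = ET0*Kc; interval = SMD/ETc.
Step 1 — soil moisture deficit:
  SMD = (32.6 - 24.1)/100 * 0.790 * 1000 = 67.150 mm
Step 2 — daily crop ET (ETc = ET0*Kc):
  ETc = 4.98 * 0.764 = 3.8047 mm/day
Step 3 — irrigation interval (SMD/ETc):
  interval = 67.150 / 3.8047 = 17.6 days
Therefore the irrigation interval = 17.6 days.


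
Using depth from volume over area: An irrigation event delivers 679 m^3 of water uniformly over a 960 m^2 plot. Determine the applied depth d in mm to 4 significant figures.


Approach: apply depth from volume over area, d = (V/A)*1000.
d = (679 / 960) * 1000 = 707.3 mm
Therefore the applied depth d = 707.3 mm.


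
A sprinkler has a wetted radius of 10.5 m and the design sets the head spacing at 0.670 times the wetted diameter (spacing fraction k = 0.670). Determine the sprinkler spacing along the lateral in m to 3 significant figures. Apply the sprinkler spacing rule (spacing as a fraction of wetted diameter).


Approach: apply the sprinkler spacing rule (spacing as a fraction of wetted diameter), S = k*(2*R).
S = 0.670 * (2 * 10.5) = 14.1 m
Therefore the sprinkler spacing along the lateral = 14.1 m.


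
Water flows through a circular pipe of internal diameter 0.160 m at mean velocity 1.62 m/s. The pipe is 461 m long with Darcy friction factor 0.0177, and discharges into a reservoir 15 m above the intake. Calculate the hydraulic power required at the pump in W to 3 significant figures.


Approach: apply continuity + Darcy-Weisbach + hydraulic power, Q = A*v; hf = f*(L/D)*(v^2/(2g)); H = static + hf; P = rho*g*Q*H.
Step 1 — flow rate (continuity, Q = A*v):
  A = pi*(0.160/2)^2 = 0.020106 m^2
  Q = 0.020106 * 1.62 = 0.032572 m^3/s
Step 2 — friction head loss (Darcy-Weisbach):
  hf = 0.0177 * (461/0.160) * (1.62^2 / (2*9.81))
  hf = 6.8216 m
Step 3 — total head: H = 15 + 6.8216 = 21.822 m
Step 4 — hydraulic power (P = rho*g*Q*H):
  P = 1000 * 9.81 * 0.032572 * 21.822 = 6970 W
Therefore the hydraulic power required at the pump = 6970 W.


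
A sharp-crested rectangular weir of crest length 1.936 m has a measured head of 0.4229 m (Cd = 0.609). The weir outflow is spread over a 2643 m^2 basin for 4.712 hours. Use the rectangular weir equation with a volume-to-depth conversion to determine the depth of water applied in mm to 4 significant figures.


Approach: apply the rectangular weir equation with a volume-to-depth conversion, Q = (2/3)*Cd*L*sqrt(2g)*H^1.5; d = Q*t/A * 1000.
Step 1 — weir discharge:
  Q = (2/3)*0.609*1.936*sqrt(2*9.81)*0.4229^1.5 = 0.957497 m^3/s
Step 2 — volume: V = 0.957497 * 4.712*3600 = 16242.2 m^3
Step 3 — depth: d = V/A * 1000 = 16242.2/2643 * 1000 = 6145 mm
Therefore the depth of water applied = 6145 mm.


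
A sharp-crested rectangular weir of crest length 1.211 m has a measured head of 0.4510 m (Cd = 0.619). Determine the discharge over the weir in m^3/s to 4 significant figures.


Approach: apply the rectangular weir equation, Q = (2/3)*Cd*L*sqrt(2g)*H^1.5.
Q = (2/3)*0.619*1.211*sqrt(2*9.81)*0.4510^1.5 = 0.6704 m^3/s
Therefore the discharge over the weir = 0.6704 m^3/s.


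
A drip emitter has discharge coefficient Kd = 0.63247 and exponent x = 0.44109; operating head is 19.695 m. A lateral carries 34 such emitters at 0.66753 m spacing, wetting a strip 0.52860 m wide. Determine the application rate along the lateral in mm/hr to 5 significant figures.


Approach: apply the emitter equation with a lateral mass balance, q = Kd*h^x; Q = n*q; rate = Q/(n*spacing*width).
Step 1 — single emitter flow (q = Kd*h^x):
  q = 0.63247 * 19.695^0.44109 = 2.354873 L/hr
Step 2 — total lateral flow: Q = 34 * 2.354873 = 80.06567 L/hr
Step 3 — wetted area: A = 34 * 0.66753 * 0.52860 = 11.99712 m^2
Step 4 — application rate: Q/A = 80.06567/11.99712 = 6.6737 mm/hr
Therefore the application rate along the lateral = 6.6737 mm/hr.


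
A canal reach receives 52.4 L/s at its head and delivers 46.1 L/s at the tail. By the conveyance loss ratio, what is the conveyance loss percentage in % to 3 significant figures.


Approach: apply the conveyance loss ratio, loss% = ((Q_head - Q_tail)/Q_head)*100.
loss = ((52.4 - 46.1)/52.4)*100 = 12.0 %
Therefore the conveyance loss percentage = 12.0 %.


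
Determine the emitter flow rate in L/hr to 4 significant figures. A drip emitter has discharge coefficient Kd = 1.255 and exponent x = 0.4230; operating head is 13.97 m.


Approach: apply the emitter characteristic equation, q = Kd * h^x.
q = 1.255 * 13.97^0.4230 = 3.829 L/hr
Therefore the emitter flow rate = 3.829 L/hr.


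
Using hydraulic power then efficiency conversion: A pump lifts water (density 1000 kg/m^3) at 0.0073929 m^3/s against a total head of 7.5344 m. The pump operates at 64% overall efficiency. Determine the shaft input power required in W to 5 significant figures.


Approach: apply hydraulic power then efficiency conversion, P = rho*g*Q*H; P_in = P/eta.
Step 1 — hydraulic power (P = rho*g*Q*H):
  P = 1000 * 9.81 * 0.0073929 * 7.5344 = 546.4275 W
Step 2 — input power: P_in = P/eta = 546.4275 / 0.64 = 853.79 W
Therefore the shaft input power required = 853.79 W.


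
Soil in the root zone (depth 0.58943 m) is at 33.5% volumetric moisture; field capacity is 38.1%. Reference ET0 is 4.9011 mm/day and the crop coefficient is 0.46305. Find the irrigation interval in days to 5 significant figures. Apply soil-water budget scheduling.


Approach: apply soil-water budget scheduling, SMD = (FC-theta)/100*depth*1000; ETc = ET0*Kc; interval = SMD/ETc.
Step 1 — soil moisture deficit:
  SMD = (38.1 - 33.5)/100 * 0.58943 * 1000 = 27.11378 mm
Step 2 — daily crop ET (ETc = ET0*Kc):
  ETc = 4.9011 * 0.46305 = 2.269454 mm/day
Step 3 — irrigation interval (SMD/ETc):
  interval = 27.11378 / 2.269454 = 11.947 days
Therefore the irrigation interval = 11.947 days.


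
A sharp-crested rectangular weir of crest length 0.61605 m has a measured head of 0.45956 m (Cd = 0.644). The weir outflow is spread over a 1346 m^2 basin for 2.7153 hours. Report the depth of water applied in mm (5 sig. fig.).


Approach: apply the rectangular weir equation with a volume-to-depth conversion, Q = (2/3)*Cd*L*sqrt(2g)*H^1.5; d = Q*t/A * 1000.
Step 1 — weir discharge:
  Q = (2/3)*0.644*0.61605*sqrt(2*9.81)*0.45956^1.5 = 0.3649836 m^3/s
Step 2 — volume: V = 0.3649836 * 2.7153*3600 = 3567.744 m^3
Step 3 — depth: d = V/A * 1000 = 3567.744/1346 * 1000 = 2650.6 mm
Therefore the depth of water applied = 2650.6 mm.


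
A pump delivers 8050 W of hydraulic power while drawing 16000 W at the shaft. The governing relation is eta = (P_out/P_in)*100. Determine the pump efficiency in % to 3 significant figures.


eta = (8050 / 16000) * 100 = 50.3 %
Therefore the pump efficiency = 50.3 %.


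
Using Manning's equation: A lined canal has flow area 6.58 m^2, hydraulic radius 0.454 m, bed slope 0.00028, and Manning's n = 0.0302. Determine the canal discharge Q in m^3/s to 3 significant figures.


Approach: apply Manning's equation, Q = (1/n)*A*R^(2/3)*S^(1/2).
Q = (1/0.0302) * 6.58 * 0.454^(2/3) * 0.00028^(1/2) = 2.15 m^3/s
Therefore the canal discharge Q = 2.15 m^3/s.


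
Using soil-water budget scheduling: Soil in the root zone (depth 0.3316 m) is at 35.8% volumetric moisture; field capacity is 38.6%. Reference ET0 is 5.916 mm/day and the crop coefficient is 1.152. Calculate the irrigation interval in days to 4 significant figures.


Approach: apply soil-water budget scheduling, SMD = (FC-theta)/100*depth*1000; ETc = ET0*Kc; interval = SMD/ETc.
Step 1 — soil moisture deficit:
  SMD = (38.6 - 35.8)/100 * 0.3316 * 1000 = 9.28480 mm
Step 2 — daily crop ET (ETc = ET0*Kc):
  ETc = 5.916 * 1.152 = 6.81523 mm/day
Step 3 — irrigation interval (SMD/ETc):
  interval = 9.28480 / 6.81523 = 1.362 days
Therefore the irrigation interval = 1.362 days.


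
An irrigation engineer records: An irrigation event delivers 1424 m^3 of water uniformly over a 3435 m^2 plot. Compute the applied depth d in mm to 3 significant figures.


Approach: apply depth from volume over area, d = (V/A)*1000.
d = (1424 / 3435) * 1000 = 415 mm
Therefore the applied depth d = 415 mm.


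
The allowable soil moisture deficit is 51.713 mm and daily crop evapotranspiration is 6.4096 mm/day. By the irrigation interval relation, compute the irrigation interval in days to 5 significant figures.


Approach: apply the irrigation interval relation, interval = SMD / ETc.
interval = 51.713 / 6.4096 = 8.0681 days
Therefore the irrigation interval = 8.0681 days.


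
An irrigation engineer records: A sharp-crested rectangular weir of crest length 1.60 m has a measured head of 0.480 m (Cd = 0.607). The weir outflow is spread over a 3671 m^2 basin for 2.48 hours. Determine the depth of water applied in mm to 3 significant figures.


Approach: apply the rectangular weir equation with a volume-to-depth conversion, Q = (2/3)*Cd*L*sqrt(2g)*H^1.5; d = Q*t/A * 1000.
Step 1 — weir discharge:
  Q = (2/3)*0.607*1.60*sqrt(2*9.81)*0.480^1.5 = 0.95374 m^3/s
Step 2 — volume: V = 0.95374 * 2.48*3600 = 8515.0 m^3
Step 3 — depth: d = V/A * 1000 = 8515.0/3671 * 1000 = 2320 mm
Therefore the depth of water applied = 2320 mm.


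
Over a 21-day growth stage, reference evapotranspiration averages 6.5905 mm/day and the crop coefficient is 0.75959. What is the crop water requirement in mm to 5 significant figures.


Approach: apply the crop water requirement relation, CWR = ET0 * Kc * days.
CWR = 6.5905 * 0.75959 * 21 = 105.13 mm
Therefore the crop water requirement = 105.13 mm.


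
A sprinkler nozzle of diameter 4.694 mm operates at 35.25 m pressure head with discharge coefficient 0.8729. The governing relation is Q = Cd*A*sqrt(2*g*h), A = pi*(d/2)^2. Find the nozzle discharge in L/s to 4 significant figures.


A = pi*(4.694e-3/2)^2 = 1.73052e-05 m^2
Q = 0.8729 * 1.73052e-05 * sqrt(2*9.81*35.25) * 1000 = 0.3973 L/s
Therefore the nozzle discharge = 0.3973 L/s.
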